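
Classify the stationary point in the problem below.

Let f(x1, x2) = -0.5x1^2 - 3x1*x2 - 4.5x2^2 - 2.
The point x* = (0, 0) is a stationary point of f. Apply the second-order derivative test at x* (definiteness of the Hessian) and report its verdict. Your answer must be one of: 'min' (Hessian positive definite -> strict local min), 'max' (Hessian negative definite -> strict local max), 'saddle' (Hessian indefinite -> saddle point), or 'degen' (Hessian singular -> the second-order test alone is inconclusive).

Compute the Hessian H = grad^2 f:
  H = [[-1, -3], [-3, -9]]
Verify stationarity: grad f(x*) = H x* + g = (0, 0).
Eigenvalues of H: -10, 0.
H has a zero eigenvalue (singular; negative semidefinite but not definite), so H is neither positive definite, negative definite, nor indefinite. The second-order test alone is inconclusive -> degen.
(Indeed, f is constant along the null direction of H through x*, so x* is not a strict local extremum.)

degen


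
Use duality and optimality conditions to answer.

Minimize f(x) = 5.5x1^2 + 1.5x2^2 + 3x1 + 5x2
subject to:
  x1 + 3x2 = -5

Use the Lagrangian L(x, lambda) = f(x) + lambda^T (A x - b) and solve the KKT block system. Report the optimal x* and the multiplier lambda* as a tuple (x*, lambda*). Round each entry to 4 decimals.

Form the Lagrangian:
  L(x, lambda) = (1/2) x^T Q x + c^T x + lambda^T (A x - b)
Stationarity (grad_x L = 0): Q x + c + A^T lambda = 0.
Primal feasibility: A x = b.

This gives the KKT block system:
  [ Q   A^T ] [ x     ]   [-c ]
  [ A    0  ] [ lambda ] = [ b ]

Solving the linear system:
  x*      = (-0.2647, -1.5784)
  lambda* = (-0.0882)
  f(x*)   = -4.5637

x* = (-0.2647, -1.5784), lambda* = (-0.0882)


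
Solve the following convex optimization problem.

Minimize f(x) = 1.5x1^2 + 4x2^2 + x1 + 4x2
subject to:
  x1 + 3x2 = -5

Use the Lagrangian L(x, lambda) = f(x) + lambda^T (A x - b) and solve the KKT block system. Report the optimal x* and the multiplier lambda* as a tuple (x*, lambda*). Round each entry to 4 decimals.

Form the Lagrangian:
  L(x, lambda) = (1/2) x^T Q x + c^T x + lambda^T (A x - b)
Stationarity (grad_x L = 0): Q x + c + A^T lambda = 0.
Primal feasibility: A x = b.

This gives the KKT block system:
  [ Q   A^T ] [ x     ]   [-c ]
  [ A    0  ] [ lambda ] = [ b ]

Solving the linear system:
  x*      = (-1.0571, -1.3143)
  lambda* = (2.1714)
  f(x*)   = 2.2714

x* = (-1.0571, -1.3143), lambda* = (2.1714)


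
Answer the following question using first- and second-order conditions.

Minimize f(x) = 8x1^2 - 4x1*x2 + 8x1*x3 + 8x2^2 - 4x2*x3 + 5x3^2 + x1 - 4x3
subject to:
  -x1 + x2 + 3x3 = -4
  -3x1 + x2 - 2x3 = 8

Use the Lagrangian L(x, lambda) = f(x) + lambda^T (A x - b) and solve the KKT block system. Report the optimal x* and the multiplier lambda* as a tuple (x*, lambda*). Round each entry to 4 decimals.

Form the Lagrangian:
  L(x, lambda) = (1/2) x^T Q x + c^T x + lambda^T (A x - b)
Stationarity (grad_x L = 0): Q x + c + A^T lambda = 0.
Primal feasibility: A x = b.

This gives the KKT block system:
  [ Q   A^T ] [ x     ]   [-c ]
  [ A    0  ] [ lambda ] = [ b ]

Solving the linear system:
  x*      = (-1.5251, -0.1552, -1.79)
  lambda* = (2.3852, -13.1619)
  f(x*)   = 60.2354

x* = (-1.5251, -0.1552, -1.79), lambda* = (2.3852, -13.1619)


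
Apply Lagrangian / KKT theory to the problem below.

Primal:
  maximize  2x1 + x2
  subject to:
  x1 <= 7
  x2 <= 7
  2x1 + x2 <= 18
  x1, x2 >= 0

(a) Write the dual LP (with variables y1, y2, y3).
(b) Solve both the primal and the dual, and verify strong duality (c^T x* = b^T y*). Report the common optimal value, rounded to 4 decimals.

The standard primal-dual pair for 'max c^T x s.t. A x <= b, x >= 0' is:
  Dual:  min b^T y  s.t.  A^T y >= c,  y >= 0.

So the dual LP is:
  minimize  7y1 + 7y2 + 18y3
  subject to:
    y1 + 2y3 >= 2
    y2 + y3 >= 1
    y1, y2, y3 >= 0

Solving the primal: x* = (5.5, 7).
  primal value c^T x* = 18.
Solving the dual: y* = (0, 0, 1).
  dual value b^T y* = 18.
Strong duality: c^T x* = b^T y*. Confirmed.

18


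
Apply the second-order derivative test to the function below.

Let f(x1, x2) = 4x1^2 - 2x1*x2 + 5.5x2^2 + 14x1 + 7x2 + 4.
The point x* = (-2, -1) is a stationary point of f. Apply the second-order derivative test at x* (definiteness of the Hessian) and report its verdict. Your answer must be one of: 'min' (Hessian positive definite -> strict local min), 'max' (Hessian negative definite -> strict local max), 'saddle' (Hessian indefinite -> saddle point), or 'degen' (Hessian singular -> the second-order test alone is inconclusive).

Compute the Hessian H = grad^2 f:
  H = [[8, -2], [-2, 11]]
Verify stationarity: grad f(x*) = H x* + g = (0, 0).
Eigenvalues of H: 7, 12.
Both eigenvalues > 0, so H is positive definite -> x* is a strict local min.

min


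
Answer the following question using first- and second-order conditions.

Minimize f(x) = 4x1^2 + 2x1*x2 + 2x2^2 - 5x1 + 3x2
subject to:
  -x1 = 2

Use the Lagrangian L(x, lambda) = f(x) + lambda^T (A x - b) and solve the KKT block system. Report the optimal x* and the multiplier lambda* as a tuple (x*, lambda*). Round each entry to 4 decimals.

Form the Lagrangian:
  L(x, lambda) = (1/2) x^T Q x + c^T x + lambda^T (A x - b)
Stationarity (grad_x L = 0): Q x + c + A^T lambda = 0.
Primal feasibility: A x = b.

This gives the KKT block system:
  [ Q   A^T ] [ x     ]   [-c ]
  [ A    0  ] [ lambda ] = [ b ]

Solving the linear system:
  x*      = (-2, 0.25)
  lambda* = (-20.5)
  f(x*)   = 25.875

x* = (-2, 0.25), lambda* = (-20.5)


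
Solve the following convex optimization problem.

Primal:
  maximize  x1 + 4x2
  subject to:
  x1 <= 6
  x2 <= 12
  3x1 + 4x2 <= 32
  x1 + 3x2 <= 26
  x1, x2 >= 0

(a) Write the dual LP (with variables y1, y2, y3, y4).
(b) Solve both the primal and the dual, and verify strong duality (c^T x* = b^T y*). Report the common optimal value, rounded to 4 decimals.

The standard primal-dual pair for 'max c^T x s.t. A x <= b, x >= 0' is:
  Dual:  min b^T y  s.t.  A^T y >= c,  y >= 0.

So the dual LP is:
  minimize  6y1 + 12y2 + 32y3 + 26y4
  subject to:
    y1 + 3y3 + y4 >= 1
    y2 + 4y3 + 3y4 >= 4
    y1, y2, y3, y4 >= 0

Solving the primal: x* = (0, 8).
  primal value c^T x* = 32.
Solving the dual: y* = (0, 0, 1, 0).
  dual value b^T y* = 32.
Strong duality: c^T x* = b^T y*. Confirmed.

32


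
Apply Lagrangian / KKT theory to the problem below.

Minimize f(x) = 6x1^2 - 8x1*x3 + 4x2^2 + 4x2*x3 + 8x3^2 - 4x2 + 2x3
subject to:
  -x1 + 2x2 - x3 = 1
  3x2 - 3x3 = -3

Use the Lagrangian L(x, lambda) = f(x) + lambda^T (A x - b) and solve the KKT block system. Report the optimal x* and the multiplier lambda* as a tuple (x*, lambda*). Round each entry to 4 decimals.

Form the Lagrangian:
  L(x, lambda) = (1/2) x^T Q x + c^T x + lambda^T (A x - b)
Stationarity (grad_x L = 0): Q x + c + A^T lambda = 0.
Primal feasibility: A x = b.

This gives the KKT block system:
  [ Q   A^T ] [ x     ]   [-c ]
  [ A    0  ] [ lambda ] = [ b ]

Solving the linear system:
  x*      = (-2.0714, -0.0714, 0.9286)
  lambda* = (-32.2857, 21.8095)
  f(x*)   = 49.9286

x* = (-2.0714, -0.0714, 0.9286), lambda* = (-32.2857, 21.8095)


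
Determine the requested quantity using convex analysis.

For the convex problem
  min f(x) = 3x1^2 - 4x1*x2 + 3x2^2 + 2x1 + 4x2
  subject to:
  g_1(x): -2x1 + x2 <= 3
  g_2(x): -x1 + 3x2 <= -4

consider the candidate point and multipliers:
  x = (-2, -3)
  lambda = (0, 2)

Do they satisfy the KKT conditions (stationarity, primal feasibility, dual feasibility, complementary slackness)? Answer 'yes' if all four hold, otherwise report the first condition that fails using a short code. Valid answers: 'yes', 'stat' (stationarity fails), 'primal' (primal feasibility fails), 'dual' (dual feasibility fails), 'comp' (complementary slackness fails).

Gradient of f: grad f(x) = Q x + c = (2, -6)
Constraint values g_i(x) = a_i^T x - b_i:
  g_1((-2, -3)) = -2
  g_2((-2, -3)) = -3
Stationarity residual: grad f(x) + sum_i lambda_i a_i = (0, 0)
  -> stationarity OK
Primal feasibility (all g_i <= 0): OK
Dual feasibility (all lambda_i >= 0): OK
Complementary slackness (lambda_i * g_i(x) = 0 for all i): FAILS

Verdict: the first failing condition is complementary_slackness -> comp.

comp


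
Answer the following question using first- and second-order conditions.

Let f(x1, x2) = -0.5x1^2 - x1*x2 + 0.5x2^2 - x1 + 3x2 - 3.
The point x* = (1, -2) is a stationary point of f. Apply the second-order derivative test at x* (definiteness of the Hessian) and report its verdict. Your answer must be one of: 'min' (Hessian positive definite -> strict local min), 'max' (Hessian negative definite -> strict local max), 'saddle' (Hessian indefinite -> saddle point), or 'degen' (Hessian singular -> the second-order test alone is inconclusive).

Compute the Hessian H = grad^2 f:
  H = [[-1, -1], [-1, 1]]
Verify stationarity: grad f(x*) = H x* + g = (0, 0).
Eigenvalues of H: -1.4142, 1.4142.
Eigenvalues have mixed signs, so H is indefinite -> x* is a saddle point.

saddle


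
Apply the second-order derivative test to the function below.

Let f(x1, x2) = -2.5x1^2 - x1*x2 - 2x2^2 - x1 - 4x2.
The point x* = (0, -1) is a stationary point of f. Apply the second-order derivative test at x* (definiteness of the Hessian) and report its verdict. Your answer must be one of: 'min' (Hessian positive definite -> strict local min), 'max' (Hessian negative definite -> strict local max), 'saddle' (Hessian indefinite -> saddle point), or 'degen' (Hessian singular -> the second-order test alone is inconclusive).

Compute the Hessian H = grad^2 f:
  H = [[-5, -1], [-1, -4]]
Verify stationarity: grad f(x*) = H x* + g = (0, 0).
Eigenvalues of H: -5.618, -3.382.
Both eigenvalues < 0, so H is negative definite -> x* is a strict local max.

max


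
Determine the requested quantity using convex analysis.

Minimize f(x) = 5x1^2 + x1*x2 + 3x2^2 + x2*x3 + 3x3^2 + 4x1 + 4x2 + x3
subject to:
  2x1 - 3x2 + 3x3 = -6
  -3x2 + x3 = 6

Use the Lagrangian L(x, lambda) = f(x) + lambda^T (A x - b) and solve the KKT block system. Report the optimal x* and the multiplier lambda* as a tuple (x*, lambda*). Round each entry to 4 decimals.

Form the Lagrangian:
  L(x, lambda) = (1/2) x^T Q x + c^T x + lambda^T (A x - b)
Stationarity (grad_x L = 0): Q x + c + A^T lambda = 0.
Primal feasibility: A x = b.

This gives the KKT block system:
  [ Q   A^T ] [ x     ]   [-c ]
  [ A    0  ] [ lambda ] = [ b ]

Solving the linear system:
  x*      = (-2.86, -3.0467, -3.14)
  lambda* = (13.8233, -20.5833)
  f(x*)   = 89.8367

x* = (-2.86, -3.0467, -3.14), lambda* = (13.8233, -20.5833)


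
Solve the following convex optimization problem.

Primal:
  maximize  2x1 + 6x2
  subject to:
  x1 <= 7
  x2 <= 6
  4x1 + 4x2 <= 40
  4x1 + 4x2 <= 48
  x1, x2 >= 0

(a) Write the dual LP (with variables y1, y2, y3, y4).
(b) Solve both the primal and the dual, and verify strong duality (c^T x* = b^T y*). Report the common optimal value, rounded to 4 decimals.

The standard primal-dual pair for 'max c^T x s.t. A x <= b, x >= 0' is:
  Dual:  min b^T y  s.t.  A^T y >= c,  y >= 0.

So the dual LP is:
  minimize  7y1 + 6y2 + 40y3 + 48y4
  subject to:
    y1 + 4y3 + 4y4 >= 2
    y2 + 4y3 + 4y4 >= 6
    y1, y2, y3, y4 >= 0

Solving the primal: x* = (4, 6).
  primal value c^T x* = 44.
Solving the dual: y* = (0, 4, 0.5, 0).
  dual value b^T y* = 44.
Strong duality: c^T x* = b^T y*. Confirmed.

44


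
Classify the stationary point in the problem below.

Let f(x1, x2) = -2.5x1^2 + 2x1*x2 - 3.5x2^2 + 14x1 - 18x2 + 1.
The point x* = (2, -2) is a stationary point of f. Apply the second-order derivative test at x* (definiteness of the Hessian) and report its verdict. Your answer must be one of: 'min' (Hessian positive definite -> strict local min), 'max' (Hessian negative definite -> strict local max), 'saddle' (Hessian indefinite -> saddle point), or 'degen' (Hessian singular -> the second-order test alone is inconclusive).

Compute the Hessian H = grad^2 f:
  H = [[-5, 2], [2, -7]]
Verify stationarity: grad f(x*) = H x* + g = (0, 0).
Eigenvalues of H: -8.2361, -3.7639.
Both eigenvalues < 0, so H is negative definite -> x* is a strict local max.

max


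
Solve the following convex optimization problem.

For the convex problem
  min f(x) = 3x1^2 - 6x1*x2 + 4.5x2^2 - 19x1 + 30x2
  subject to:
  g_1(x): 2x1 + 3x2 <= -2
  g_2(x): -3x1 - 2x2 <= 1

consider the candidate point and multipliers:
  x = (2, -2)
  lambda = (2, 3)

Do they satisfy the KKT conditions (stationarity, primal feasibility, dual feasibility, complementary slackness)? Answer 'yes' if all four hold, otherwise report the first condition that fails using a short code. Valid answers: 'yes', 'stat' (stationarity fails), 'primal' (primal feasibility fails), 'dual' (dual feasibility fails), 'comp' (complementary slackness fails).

Gradient of f: grad f(x) = Q x + c = (5, 0)
Constraint values g_i(x) = a_i^T x - b_i:
  g_1((2, -2)) = 0
  g_2((2, -2)) = -3
Stationarity residual: grad f(x) + sum_i lambda_i a_i = (0, 0)
  -> stationarity OK
Primal feasibility (all g_i <= 0): OK
Dual feasibility (all lambda_i >= 0): OK
Complementary slackness (lambda_i * g_i(x) = 0 for all i): FAILS

Verdict: the first failing condition is complementary_slackness -> comp.

comp


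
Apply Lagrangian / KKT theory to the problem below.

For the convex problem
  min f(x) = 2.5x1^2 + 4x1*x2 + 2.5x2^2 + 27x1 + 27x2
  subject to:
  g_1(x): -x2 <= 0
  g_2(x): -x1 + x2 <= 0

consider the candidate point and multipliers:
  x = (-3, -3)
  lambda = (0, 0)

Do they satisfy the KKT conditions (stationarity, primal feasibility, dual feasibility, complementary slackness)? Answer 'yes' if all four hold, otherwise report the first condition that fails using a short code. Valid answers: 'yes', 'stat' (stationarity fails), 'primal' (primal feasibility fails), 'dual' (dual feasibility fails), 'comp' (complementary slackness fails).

Gradient of f: grad f(x) = Q x + c = (0, 0)
Constraint values g_i(x) = a_i^T x - b_i:
  g_1((-3, -3)) = 3
  g_2((-3, -3)) = 0
Stationarity residual: grad f(x) + sum_i lambda_i a_i = (0, 0)
  -> stationarity OK
Primal feasibility (all g_i <= 0): FAILS
Dual feasibility (all lambda_i >= 0): OK
Complementary slackness (lambda_i * g_i(x) = 0 for all i): OK

Verdict: the first failing condition is primal_feasibility -> primal.

primal


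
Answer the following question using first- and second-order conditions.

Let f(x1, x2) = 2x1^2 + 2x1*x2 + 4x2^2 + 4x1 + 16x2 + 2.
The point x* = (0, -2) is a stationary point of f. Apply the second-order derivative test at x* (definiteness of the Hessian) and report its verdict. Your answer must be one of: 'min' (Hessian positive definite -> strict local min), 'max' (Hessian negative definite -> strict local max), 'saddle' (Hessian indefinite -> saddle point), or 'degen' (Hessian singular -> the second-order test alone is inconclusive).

Compute the Hessian H = grad^2 f:
  H = [[4, 2], [2, 8]]
Verify stationarity: grad f(x*) = H x* + g = (0, 0).
Eigenvalues of H: 3.1716, 8.8284.
Both eigenvalues > 0, so H is positive definite -> x* is a strict local min.

min


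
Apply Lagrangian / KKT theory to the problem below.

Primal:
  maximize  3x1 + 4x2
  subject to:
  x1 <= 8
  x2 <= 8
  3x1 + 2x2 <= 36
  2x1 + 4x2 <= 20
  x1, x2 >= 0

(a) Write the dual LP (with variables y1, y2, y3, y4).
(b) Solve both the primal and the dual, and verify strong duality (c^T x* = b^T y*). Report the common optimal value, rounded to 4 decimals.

The standard primal-dual pair for 'max c^T x s.t. A x <= b, x >= 0' is:
  Dual:  min b^T y  s.t.  A^T y >= c,  y >= 0.

So the dual LP is:
  minimize  8y1 + 8y2 + 36y3 + 20y4
  subject to:
    y1 + 3y3 + 2y4 >= 3
    y2 + 2y3 + 4y4 >= 4
    y1, y2, y3, y4 >= 0

Solving the primal: x* = (8, 1).
  primal value c^T x* = 28.
Solving the dual: y* = (1, 0, 0, 1).
  dual value b^T y* = 28.
Strong duality: c^T x* = b^T y*. Confirmed.

28


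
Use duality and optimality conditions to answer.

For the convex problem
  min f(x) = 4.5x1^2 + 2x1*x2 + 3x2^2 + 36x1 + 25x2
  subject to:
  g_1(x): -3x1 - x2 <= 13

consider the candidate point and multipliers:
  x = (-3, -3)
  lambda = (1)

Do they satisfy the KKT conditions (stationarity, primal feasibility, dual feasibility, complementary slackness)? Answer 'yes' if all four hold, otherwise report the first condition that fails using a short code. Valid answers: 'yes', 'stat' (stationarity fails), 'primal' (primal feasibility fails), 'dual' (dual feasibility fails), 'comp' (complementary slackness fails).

Gradient of f: grad f(x) = Q x + c = (3, 1)
Constraint values g_i(x) = a_i^T x - b_i:
  g_1((-3, -3)) = -1
Stationarity residual: grad f(x) + sum_i lambda_i a_i = (0, 0)
  -> stationarity OK
Primal feasibility (all g_i <= 0): OK
Dual feasibility (all lambda_i >= 0): OK
Complementary slackness (lambda_i * g_i(x) = 0 for all i): FAILS

Verdict: the first failing condition is complementary_slackness -> comp.

comp


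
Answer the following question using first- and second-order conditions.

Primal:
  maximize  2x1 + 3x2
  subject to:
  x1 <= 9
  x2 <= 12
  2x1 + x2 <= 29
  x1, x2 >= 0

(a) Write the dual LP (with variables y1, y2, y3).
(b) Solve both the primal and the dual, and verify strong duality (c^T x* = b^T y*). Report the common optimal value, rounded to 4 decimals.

The standard primal-dual pair for 'max c^T x s.t. A x <= b, x >= 0' is:
  Dual:  min b^T y  s.t.  A^T y >= c,  y >= 0.

So the dual LP is:
  minimize  9y1 + 12y2 + 29y3
  subject to:
    y1 + 2y3 >= 2
    y2 + y3 >= 3
    y1, y2, y3 >= 0

Solving the primal: x* = (8.5, 12).
  primal value c^T x* = 53.
Solving the dual: y* = (0, 2, 1).
  dual value b^T y* = 53.
Strong duality: c^T x* = b^T y*. Confirmed.

53


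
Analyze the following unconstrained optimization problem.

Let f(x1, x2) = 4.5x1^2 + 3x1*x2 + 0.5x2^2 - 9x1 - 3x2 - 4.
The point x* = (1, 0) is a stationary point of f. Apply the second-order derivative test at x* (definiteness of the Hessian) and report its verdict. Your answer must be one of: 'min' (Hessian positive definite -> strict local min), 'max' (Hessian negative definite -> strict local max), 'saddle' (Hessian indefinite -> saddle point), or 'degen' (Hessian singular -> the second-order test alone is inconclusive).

Compute the Hessian H = grad^2 f:
  H = [[9, 3], [3, 1]]
Verify stationarity: grad f(x*) = H x* + g = (0, 0).
Eigenvalues of H: 0, 10.
H has a zero eigenvalue (singular; positive semidefinite but not definite), so H is neither positive definite, negative definite, nor indefinite. The second-order test alone is inconclusive -> degen.
(Indeed, f is constant along the null direction of H through x*, so x* is not a strict local extremum.)

degen


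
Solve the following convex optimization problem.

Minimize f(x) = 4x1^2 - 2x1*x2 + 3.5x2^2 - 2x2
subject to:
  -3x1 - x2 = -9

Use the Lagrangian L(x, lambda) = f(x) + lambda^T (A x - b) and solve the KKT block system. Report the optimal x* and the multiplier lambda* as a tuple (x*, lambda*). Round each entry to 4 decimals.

Form the Lagrangian:
  L(x, lambda) = (1/2) x^T Q x + c^T x + lambda^T (A x - b)
Stationarity (grad_x L = 0): Q x + c + A^T lambda = 0.
Primal feasibility: A x = b.

This gives the KKT block system:
  [ Q   A^T ] [ x     ]   [-c ]
  [ A    0  ] [ lambda ] = [ b ]

Solving the linear system:
  x*      = (2.4217, 1.7349)
  lambda* = (5.3012)
  f(x*)   = 22.1205

x* = (2.4217, 1.7349), lambda* = (5.3012)


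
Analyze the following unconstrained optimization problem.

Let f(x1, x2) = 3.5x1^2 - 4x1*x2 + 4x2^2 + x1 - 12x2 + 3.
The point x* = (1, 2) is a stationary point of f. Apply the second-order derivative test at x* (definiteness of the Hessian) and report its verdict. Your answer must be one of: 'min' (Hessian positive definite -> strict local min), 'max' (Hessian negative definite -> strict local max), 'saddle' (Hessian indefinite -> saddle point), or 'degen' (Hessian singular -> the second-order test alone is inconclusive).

Compute the Hessian H = grad^2 f:
  H = [[7, -4], [-4, 8]]
Verify stationarity: grad f(x*) = H x* + g = (0, 0).
Eigenvalues of H: 3.4689, 11.5311.
Both eigenvalues > 0, so H is positive definite -> x* is a strict local min.

min


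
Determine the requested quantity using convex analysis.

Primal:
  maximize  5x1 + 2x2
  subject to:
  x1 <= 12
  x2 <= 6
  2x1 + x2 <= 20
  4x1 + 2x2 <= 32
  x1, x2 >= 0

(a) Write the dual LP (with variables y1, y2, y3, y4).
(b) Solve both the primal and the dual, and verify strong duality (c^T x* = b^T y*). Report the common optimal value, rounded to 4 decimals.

The standard primal-dual pair for 'max c^T x s.t. A x <= b, x >= 0' is:
  Dual:  min b^T y  s.t.  A^T y >= c,  y >= 0.

So the dual LP is:
  minimize  12y1 + 6y2 + 20y3 + 32y4
  subject to:
    y1 + 2y3 + 4y4 >= 5
    y2 + y3 + 2y4 >= 2
    y1, y2, y3, y4 >= 0

Solving the primal: x* = (8, 0).
  primal value c^T x* = 40.
Solving the dual: y* = (0, 0, 0, 1.25).
  dual value b^T y* = 40.
Strong duality: c^T x* = b^T y*. Confirmed.

40


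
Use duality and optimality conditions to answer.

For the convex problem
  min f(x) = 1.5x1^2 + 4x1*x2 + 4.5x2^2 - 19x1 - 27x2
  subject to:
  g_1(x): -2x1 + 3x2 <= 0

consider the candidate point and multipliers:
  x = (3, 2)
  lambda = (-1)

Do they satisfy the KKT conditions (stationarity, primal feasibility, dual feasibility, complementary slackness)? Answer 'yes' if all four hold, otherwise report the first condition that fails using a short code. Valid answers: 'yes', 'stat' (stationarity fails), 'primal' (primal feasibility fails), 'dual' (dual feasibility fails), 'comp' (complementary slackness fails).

Gradient of f: grad f(x) = Q x + c = (-2, 3)
Constraint values g_i(x) = a_i^T x - b_i:
  g_1((3, 2)) = 0
Stationarity residual: grad f(x) + sum_i lambda_i a_i = (0, 0)
  -> stationarity OK
Primal feasibility (all g_i <= 0): OK
Dual feasibility (all lambda_i >= 0): FAILS
Complementary slackness (lambda_i * g_i(x) = 0 for all i): OK

Verdict: the first failing condition is dual_feasibility -> dual.

dual


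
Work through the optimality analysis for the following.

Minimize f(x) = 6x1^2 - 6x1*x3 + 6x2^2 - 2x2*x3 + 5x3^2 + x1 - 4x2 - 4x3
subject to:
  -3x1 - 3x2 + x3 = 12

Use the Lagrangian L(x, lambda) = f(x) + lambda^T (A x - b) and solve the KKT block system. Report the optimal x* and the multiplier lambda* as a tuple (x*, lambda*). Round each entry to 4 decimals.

Form the Lagrangian:
  L(x, lambda) = (1/2) x^T Q x + c^T x + lambda^T (A x - b)
Stationarity (grad_x L = 0): Q x + c + A^T lambda = 0.
Primal feasibility: A x = b.

This gives the KKT block system:
  [ Q   A^T ] [ x     ]   [-c ]
  [ A    0  ] [ lambda ] = [ b ]

Solving the linear system:
  x*      = (-2.4053, -1.7917, -0.5909)
  lambda* = (-8.1061)
  f(x*)   = 52.1989

x* = (-2.4053, -1.7917, -0.5909), lambda* = (-8.1061)


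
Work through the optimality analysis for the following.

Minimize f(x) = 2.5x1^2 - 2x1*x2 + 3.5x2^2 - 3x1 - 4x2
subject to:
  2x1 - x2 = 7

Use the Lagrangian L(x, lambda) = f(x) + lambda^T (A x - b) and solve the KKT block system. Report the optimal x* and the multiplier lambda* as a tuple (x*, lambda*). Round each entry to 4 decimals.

Form the Lagrangian:
  L(x, lambda) = (1/2) x^T Q x + c^T x + lambda^T (A x - b)
Stationarity (grad_x L = 0): Q x + c + A^T lambda = 0.
Primal feasibility: A x = b.

This gives the KKT block system:
  [ Q   A^T ] [ x     ]   [-c ]
  [ A    0  ] [ lambda ] = [ b ]

Solving the linear system:
  x*      = (3.8, 0.6)
  lambda* = (-7.4)
  f(x*)   = 19

x* = (3.8, 0.6), lambda* = (-7.4)


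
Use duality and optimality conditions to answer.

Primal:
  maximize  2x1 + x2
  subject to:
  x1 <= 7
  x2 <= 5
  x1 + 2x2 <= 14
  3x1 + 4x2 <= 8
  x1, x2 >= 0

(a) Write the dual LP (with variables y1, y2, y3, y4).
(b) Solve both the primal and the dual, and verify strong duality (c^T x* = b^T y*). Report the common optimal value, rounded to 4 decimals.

The standard primal-dual pair for 'max c^T x s.t. A x <= b, x >= 0' is:
  Dual:  min b^T y  s.t.  A^T y >= c,  y >= 0.

So the dual LP is:
  minimize  7y1 + 5y2 + 14y3 + 8y4
  subject to:
    y1 + y3 + 3y4 >= 2
    y2 + 2y3 + 4y4 >= 1
    y1, y2, y3, y4 >= 0

Solving the primal: x* = (2.6667, 0).
  primal value c^T x* = 5.3333.
Solving the dual: y* = (0, 0, 0, 0.6667).
  dual value b^T y* = 5.3333.
Strong duality: c^T x* = b^T y*. Confirmed.

5.3333


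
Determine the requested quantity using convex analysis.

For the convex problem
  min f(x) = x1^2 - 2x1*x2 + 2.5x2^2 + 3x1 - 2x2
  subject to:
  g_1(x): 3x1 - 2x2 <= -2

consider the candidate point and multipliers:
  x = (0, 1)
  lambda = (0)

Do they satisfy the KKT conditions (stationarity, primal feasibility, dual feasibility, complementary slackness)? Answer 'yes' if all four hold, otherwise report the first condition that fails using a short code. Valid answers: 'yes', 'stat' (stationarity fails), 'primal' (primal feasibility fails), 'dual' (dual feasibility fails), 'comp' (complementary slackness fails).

Gradient of f: grad f(x) = Q x + c = (1, 3)
Constraint values g_i(x) = a_i^T x - b_i:
  g_1((0, 1)) = 0
Stationarity residual: grad f(x) + sum_i lambda_i a_i = (1, 3)
  -> stationarity FAILS
Primal feasibility (all g_i <= 0): OK
Dual feasibility (all lambda_i >= 0): OK
Complementary slackness (lambda_i * g_i(x) = 0 for all i): OK

Verdict: the first failing condition is stationarity -> stat.

stat


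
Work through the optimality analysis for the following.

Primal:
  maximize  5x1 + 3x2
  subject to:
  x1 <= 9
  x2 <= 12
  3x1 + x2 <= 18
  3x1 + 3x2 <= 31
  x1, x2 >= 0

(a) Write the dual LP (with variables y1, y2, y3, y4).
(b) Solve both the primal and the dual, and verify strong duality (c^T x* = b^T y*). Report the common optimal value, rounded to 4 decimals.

The standard primal-dual pair for 'max c^T x s.t. A x <= b, x >= 0' is:
  Dual:  min b^T y  s.t.  A^T y >= c,  y >= 0.

So the dual LP is:
  minimize  9y1 + 12y2 + 18y3 + 31y4
  subject to:
    y1 + 3y3 + 3y4 >= 5
    y2 + y3 + 3y4 >= 3
    y1, y2, y3, y4 >= 0

Solving the primal: x* = (3.8333, 6.5).
  primal value c^T x* = 38.6667.
Solving the dual: y* = (0, 0, 1, 0.6667).
  dual value b^T y* = 38.6667.
Strong duality: c^T x* = b^T y*. Confirmed.

38.6667


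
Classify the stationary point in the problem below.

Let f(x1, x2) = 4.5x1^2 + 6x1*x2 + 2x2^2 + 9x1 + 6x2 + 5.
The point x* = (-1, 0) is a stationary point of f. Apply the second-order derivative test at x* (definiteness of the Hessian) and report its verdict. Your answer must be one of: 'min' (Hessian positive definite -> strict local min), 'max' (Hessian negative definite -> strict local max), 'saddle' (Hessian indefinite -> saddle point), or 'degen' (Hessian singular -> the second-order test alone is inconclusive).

Compute the Hessian H = grad^2 f:
  H = [[9, 6], [6, 4]]
Verify stationarity: grad f(x*) = H x* + g = (0, 0).
Eigenvalues of H: 0, 13.
H has a zero eigenvalue (singular; positive semidefinite but not definite), so H is neither positive definite, negative definite, nor indefinite. The second-order test alone is inconclusive -> degen.
(Indeed, f is constant along the null direction of H through x*, so x* is not a strict local extremum.)

degen


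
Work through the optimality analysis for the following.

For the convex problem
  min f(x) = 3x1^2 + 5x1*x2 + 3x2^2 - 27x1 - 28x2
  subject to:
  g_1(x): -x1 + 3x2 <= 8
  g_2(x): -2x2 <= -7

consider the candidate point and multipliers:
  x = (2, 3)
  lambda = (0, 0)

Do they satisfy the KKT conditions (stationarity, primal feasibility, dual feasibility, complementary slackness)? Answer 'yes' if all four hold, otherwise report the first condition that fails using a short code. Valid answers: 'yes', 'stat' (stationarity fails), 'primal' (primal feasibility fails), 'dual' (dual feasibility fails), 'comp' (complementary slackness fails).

Gradient of f: grad f(x) = Q x + c = (0, 0)
Constraint values g_i(x) = a_i^T x - b_i:
  g_1((2, 3)) = -1
  g_2((2, 3)) = 1
Stationarity residual: grad f(x) + sum_i lambda_i a_i = (0, 0)
  -> stationarity OK
Primal feasibility (all g_i <= 0): FAILS
Dual feasibility (all lambda_i >= 0): OK
Complementary slackness (lambda_i * g_i(x) = 0 for all i): OK

Verdict: the first failing condition is primal_feasibility -> primal.

primal


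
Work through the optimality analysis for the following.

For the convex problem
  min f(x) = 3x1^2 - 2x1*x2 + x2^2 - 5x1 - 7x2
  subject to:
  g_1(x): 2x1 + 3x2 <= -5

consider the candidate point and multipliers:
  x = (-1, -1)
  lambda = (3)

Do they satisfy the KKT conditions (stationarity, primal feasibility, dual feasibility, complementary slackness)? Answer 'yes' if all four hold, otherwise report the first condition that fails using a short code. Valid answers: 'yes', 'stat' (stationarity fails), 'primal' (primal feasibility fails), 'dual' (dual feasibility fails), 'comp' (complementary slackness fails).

Gradient of f: grad f(x) = Q x + c = (-9, -7)
Constraint values g_i(x) = a_i^T x - b_i:
  g_1((-1, -1)) = 0
Stationarity residual: grad f(x) + sum_i lambda_i a_i = (-3, 2)
  -> stationarity FAILS
Primal feasibility (all g_i <= 0): OK
Dual feasibility (all lambda_i >= 0): OK
Complementary slackness (lambda_i * g_i(x) = 0 for all i): OK

Verdict: the first failing condition is stationarity -> stat.

stat


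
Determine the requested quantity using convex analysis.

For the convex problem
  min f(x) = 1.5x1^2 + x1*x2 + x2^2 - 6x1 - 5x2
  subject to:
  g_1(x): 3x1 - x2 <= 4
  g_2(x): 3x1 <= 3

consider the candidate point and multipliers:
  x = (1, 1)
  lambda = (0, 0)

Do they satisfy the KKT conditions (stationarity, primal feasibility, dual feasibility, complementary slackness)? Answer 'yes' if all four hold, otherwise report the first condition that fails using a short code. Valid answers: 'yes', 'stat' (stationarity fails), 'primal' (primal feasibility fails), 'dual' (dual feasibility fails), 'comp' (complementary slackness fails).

Gradient of f: grad f(x) = Q x + c = (-2, -2)
Constraint values g_i(x) = a_i^T x - b_i:
  g_1((1, 1)) = -2
  g_2((1, 1)) = 0
Stationarity residual: grad f(x) + sum_i lambda_i a_i = (-2, -2)
  -> stationarity FAILS
Primal feasibility (all g_i <= 0): OK
Dual feasibility (all lambda_i >= 0): OK
Complementary slackness (lambda_i * g_i(x) = 0 for all i): OK

Verdict: the first failing condition is stationarity -> stat.

stat


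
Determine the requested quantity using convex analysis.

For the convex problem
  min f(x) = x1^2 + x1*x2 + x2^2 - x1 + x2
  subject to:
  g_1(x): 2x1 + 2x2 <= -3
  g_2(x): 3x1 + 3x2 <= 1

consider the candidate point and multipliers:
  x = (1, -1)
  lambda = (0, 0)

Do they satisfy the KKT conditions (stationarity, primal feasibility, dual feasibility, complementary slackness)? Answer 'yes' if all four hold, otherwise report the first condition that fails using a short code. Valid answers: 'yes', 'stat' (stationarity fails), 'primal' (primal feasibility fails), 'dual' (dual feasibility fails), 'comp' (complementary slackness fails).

Gradient of f: grad f(x) = Q x + c = (0, 0)
Constraint values g_i(x) = a_i^T x - b_i:
  g_1((1, -1)) = 3
  g_2((1, -1)) = -1
Stationarity residual: grad f(x) + sum_i lambda_i a_i = (0, 0)
  -> stationarity OK
Primal feasibility (all g_i <= 0): FAILS
Dual feasibility (all lambda_i >= 0): OK
Complementary slackness (lambda_i * g_i(x) = 0 for all i): OK

Verdict: the first failing condition is primal_feasibility -> primal.

primal


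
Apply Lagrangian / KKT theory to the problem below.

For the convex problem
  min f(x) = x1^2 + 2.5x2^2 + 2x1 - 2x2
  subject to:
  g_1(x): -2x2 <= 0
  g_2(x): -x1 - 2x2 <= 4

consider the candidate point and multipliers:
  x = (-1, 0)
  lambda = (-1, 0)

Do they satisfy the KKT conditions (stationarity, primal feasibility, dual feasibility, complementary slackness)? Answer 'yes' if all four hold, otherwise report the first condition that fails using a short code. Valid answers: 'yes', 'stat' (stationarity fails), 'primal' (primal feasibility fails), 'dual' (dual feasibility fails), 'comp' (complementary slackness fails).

Gradient of f: grad f(x) = Q x + c = (0, -2)
Constraint values g_i(x) = a_i^T x - b_i:
  g_1((-1, 0)) = 0
  g_2((-1, 0)) = -3
Stationarity residual: grad f(x) + sum_i lambda_i a_i = (0, 0)
  -> stationarity OK
Primal feasibility (all g_i <= 0): OK
Dual feasibility (all lambda_i >= 0): FAILS
Complementary slackness (lambda_i * g_i(x) = 0 for all i): OK

Verdict: the first failing condition is dual_feasibility -> dual.

dual


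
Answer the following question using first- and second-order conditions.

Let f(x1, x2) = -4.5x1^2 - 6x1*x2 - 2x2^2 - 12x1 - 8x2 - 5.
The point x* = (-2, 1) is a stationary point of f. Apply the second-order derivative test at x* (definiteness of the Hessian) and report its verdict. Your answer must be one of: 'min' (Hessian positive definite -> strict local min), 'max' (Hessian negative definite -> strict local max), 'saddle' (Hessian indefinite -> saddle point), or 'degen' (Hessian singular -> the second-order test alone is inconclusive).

Compute the Hessian H = grad^2 f:
  H = [[-9, -6], [-6, -4]]
Verify stationarity: grad f(x*) = H x* + g = (0, 0).
Eigenvalues of H: -13, 0.
H has a zero eigenvalue (singular; negative semidefinite but not definite), so H is neither positive definite, negative definite, nor indefinite. The second-order test alone is inconclusive -> degen.
(Indeed, f is constant along the null direction of H through x*, so x* is not a strict local extremum.)

degen


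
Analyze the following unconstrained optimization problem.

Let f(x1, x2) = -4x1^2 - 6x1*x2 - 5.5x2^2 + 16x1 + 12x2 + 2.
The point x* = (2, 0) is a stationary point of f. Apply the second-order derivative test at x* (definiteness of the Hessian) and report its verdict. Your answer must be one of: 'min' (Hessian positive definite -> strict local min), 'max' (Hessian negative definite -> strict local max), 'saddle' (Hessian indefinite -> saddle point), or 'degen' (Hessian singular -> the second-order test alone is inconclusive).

Compute the Hessian H = grad^2 f:
  H = [[-8, -6], [-6, -11]]
Verify stationarity: grad f(x*) = H x* + g = (0, 0).
Eigenvalues of H: -15.6847, -3.3153.
Both eigenvalues < 0, so H is negative definite -> x* is a strict local max.

max


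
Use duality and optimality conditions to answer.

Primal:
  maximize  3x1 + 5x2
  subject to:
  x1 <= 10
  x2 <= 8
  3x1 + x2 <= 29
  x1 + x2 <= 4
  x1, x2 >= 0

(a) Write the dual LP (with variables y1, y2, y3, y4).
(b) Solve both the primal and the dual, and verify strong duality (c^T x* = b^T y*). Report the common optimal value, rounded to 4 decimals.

The standard primal-dual pair for 'max c^T x s.t. A x <= b, x >= 0' is:
  Dual:  min b^T y  s.t.  A^T y >= c,  y >= 0.

So the dual LP is:
  minimize  10y1 + 8y2 + 29y3 + 4y4
  subject to:
    y1 + 3y3 + y4 >= 3
    y2 + y3 + y4 >= 5
    y1, y2, y3, y4 >= 0

Solving the primal: x* = (0, 4).
  primal value c^T x* = 20.
Solving the dual: y* = (0, 0, 0, 5).
  dual value b^T y* = 20.
Strong duality: c^T x* = b^T y*. Confirmed.

20


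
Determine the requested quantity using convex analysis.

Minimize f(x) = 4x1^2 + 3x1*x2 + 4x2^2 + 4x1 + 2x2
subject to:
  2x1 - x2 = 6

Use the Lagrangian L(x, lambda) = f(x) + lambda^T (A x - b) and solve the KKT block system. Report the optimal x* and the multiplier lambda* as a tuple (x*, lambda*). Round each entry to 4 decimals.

Form the Lagrangian:
  L(x, lambda) = (1/2) x^T Q x + c^T x + lambda^T (A x - b)
Stationarity (grad_x L = 0): Q x + c + A^T lambda = 0.
Primal feasibility: A x = b.

This gives the KKT block system:
  [ Q   A^T ] [ x     ]   [-c ]
  [ A    0  ] [ lambda ] = [ b ]

Solving the linear system:
  x*      = (2.0385, -1.9231)
  lambda* = (-7.2692)
  f(x*)   = 23.9615

x* = (2.0385, -1.9231), lambda* = (-7.2692)


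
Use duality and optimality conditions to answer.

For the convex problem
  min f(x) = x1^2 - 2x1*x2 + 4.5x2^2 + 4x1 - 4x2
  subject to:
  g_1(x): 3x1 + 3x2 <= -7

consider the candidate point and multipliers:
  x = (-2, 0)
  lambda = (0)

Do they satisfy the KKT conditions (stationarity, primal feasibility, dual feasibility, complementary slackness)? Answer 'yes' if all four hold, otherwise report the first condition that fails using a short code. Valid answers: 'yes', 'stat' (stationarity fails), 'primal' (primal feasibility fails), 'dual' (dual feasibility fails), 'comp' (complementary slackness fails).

Gradient of f: grad f(x) = Q x + c = (0, 0)
Constraint values g_i(x) = a_i^T x - b_i:
  g_1((-2, 0)) = 1
Stationarity residual: grad f(x) + sum_i lambda_i a_i = (0, 0)
  -> stationarity OK
Primal feasibility (all g_i <= 0): FAILS
Dual feasibility (all lambda_i >= 0): OK
Complementary slackness (lambda_i * g_i(x) = 0 for all i): OK

Verdict: the first failing condition is primal_feasibility -> primal.

primal


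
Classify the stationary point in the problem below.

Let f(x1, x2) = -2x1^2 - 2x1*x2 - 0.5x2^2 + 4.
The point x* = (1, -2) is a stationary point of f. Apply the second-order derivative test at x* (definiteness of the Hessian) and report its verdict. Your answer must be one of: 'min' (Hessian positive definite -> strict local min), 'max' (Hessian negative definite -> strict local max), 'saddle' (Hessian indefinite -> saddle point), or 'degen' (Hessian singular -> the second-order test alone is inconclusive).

Compute the Hessian H = grad^2 f:
  H = [[-4, -2], [-2, -1]]
Verify stationarity: grad f(x*) = H x* + g = (0, 0).
Eigenvalues of H: -5, 0.
H has a zero eigenvalue (singular; negative semidefinite but not definite), so H is neither positive definite, negative definite, nor indefinite. The second-order test alone is inconclusive -> degen.
(Indeed, f is constant along the null direction of H through x*, so x* is not a strict local extremum.)

degen


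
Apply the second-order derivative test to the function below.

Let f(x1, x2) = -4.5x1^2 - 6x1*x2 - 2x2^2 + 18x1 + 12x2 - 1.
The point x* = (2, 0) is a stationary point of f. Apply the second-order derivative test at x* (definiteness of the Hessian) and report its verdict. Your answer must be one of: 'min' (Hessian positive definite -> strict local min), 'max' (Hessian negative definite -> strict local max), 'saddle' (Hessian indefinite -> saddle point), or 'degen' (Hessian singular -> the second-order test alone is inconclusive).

Compute the Hessian H = grad^2 f:
  H = [[-9, -6], [-6, -4]]
Verify stationarity: grad f(x*) = H x* + g = (0, 0).
Eigenvalues of H: -13, 0.
H has a zero eigenvalue (singular; negative semidefinite but not definite), so H is neither positive definite, negative definite, nor indefinite. The second-order test alone is inconclusive -> degen.
(Indeed, f is constant along the null direction of H through x*, so x* is not a strict local extremum.)

degen


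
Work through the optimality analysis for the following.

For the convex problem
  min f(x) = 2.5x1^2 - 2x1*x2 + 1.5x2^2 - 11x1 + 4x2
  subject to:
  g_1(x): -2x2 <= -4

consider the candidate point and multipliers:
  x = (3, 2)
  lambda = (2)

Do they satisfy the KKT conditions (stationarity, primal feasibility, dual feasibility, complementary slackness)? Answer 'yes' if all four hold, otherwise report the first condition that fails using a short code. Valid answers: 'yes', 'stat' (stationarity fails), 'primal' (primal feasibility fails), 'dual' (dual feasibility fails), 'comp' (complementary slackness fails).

Gradient of f: grad f(x) = Q x + c = (0, 4)
Constraint values g_i(x) = a_i^T x - b_i:
  g_1((3, 2)) = 0
Stationarity residual: grad f(x) + sum_i lambda_i a_i = (0, 0)
  -> stationarity OK
Primal feasibility (all g_i <= 0): OK
Dual feasibility (all lambda_i >= 0): OK
Complementary slackness (lambda_i * g_i(x) = 0 for all i): OK

Verdict: yes, KKT holds.

yes


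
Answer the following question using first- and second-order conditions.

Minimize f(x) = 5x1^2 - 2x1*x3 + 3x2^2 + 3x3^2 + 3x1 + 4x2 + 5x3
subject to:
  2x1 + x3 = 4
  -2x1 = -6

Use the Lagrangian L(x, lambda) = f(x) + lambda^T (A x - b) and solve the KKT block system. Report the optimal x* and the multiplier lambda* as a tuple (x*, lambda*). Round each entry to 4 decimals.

Form the Lagrangian:
  L(x, lambda) = (1/2) x^T Q x + c^T x + lambda^T (A x - b)
Stationarity (grad_x L = 0): Q x + c + A^T lambda = 0.
Primal feasibility: A x = b.

This gives the KKT block system:
  [ Q   A^T ] [ x     ]   [-c ]
  [ A    0  ] [ lambda ] = [ b ]

Solving the linear system:
  x*      = (3, -0.6667, -2)
  lambda* = (13, 31.5)
  f(x*)   = 66.6667

x* = (3, -0.6667, -2), lambda* = (13, 31.5)
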